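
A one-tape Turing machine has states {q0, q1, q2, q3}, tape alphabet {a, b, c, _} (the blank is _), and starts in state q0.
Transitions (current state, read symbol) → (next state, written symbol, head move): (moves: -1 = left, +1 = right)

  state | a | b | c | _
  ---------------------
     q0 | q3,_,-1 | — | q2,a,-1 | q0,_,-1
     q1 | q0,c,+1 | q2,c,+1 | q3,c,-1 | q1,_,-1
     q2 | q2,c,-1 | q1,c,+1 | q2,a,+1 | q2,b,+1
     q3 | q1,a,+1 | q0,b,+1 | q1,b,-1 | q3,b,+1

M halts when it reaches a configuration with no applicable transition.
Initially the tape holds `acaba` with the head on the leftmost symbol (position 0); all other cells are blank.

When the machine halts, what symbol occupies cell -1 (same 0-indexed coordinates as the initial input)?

b

state=q0 head=0 tape=_[a]caba   (q0,a)→(q3,_,-1)
state=q3 head=-1 tape=[_]_caba   (q3,_)→(q3,b,+1)
state=q3 head=0 tape=b[_]caba   (q3,_)→(q3,b,+1)
state=q3 head=1 tape=bb[c]aba   (q3,c)→(q1,b,-1)
state=q1 head=0 tape=b[b]baba   (q1,b)→(q2,c,+1)
state=q2 head=1 tape=bc[b]aba   (q2,b)→(q1,c,+1)
state=q1 head=2 tape=bcc[a]ba   (q1,a)→(q0,c,+1)
state=q0 head=3 tape=bccc[b]a
Cell -1 holds b when M halts.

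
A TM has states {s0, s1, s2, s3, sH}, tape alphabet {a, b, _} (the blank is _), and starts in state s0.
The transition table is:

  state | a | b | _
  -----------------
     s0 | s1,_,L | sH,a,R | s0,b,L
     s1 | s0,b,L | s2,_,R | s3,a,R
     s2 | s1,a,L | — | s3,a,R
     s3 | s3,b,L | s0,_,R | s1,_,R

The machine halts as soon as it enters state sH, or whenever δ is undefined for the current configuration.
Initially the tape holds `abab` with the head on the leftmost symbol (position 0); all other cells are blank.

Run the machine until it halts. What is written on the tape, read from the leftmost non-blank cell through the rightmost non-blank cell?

s0 | _[a]bab   read a → write _, move L, go to s1
s1 | [_]_bab   read _ → write a, move R, go to s3
s3 | a[_]bab   read _ → write _, move R, go to s1
s1 | a_[b]ab   read b → write _, move R, go to s2
s2 | a__[a]b   read a → write a, move L, go to s1
s1 | a_[_]ab   read _ → write a, move R, go to s3
s3 | a_a[a]b   read a → write b, move L, go to s3
s3 | a_[a]bb   read a → write b, move L, go to s3
s3 | a[_]bbb   read _ → write _, move R, go to s1
s1 | a_[b]bb   read b → write _, move R, go to s2
s2 | a__[b]b
The non-blank tape span at halt is a__bb.

a__bb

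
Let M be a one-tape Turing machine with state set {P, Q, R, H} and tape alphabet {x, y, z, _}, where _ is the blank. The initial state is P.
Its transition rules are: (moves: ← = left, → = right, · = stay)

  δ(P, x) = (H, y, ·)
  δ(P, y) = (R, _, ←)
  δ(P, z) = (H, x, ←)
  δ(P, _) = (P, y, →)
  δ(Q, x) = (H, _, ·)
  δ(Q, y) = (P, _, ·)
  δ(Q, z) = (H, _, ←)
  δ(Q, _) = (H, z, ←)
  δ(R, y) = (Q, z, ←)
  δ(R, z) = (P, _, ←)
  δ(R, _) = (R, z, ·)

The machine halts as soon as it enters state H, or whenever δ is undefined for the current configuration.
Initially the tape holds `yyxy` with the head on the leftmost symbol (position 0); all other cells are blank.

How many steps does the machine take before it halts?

11

P | __[y]yxy   read y → write _, move ←, go to R
R | _[_]_yxy   read _ → write z, move ·, go to R
R | _[z]_yxy   read z → write _, move ←, go to P
P | [_]__yxy   read _ → write y, move →, go to P
P | y[_]_yxy   read _ → write y, move →, go to P
P | yy[_]yxy   read _ → write y, move →, go to P
P | yyy[y]xy   read y → write _, move ←, go to R
R | yy[y]_xy   read y → write z, move ←, go to Q
Q | y[y]z_xy   read y → write _, move ·, go to P
P | y[_]z_xy   read _ → write y, move →, go to P
P | yy[z]_xy   read z → write x, move ←, go to H
H | y[y]x_xy
M halts after 11 transitions.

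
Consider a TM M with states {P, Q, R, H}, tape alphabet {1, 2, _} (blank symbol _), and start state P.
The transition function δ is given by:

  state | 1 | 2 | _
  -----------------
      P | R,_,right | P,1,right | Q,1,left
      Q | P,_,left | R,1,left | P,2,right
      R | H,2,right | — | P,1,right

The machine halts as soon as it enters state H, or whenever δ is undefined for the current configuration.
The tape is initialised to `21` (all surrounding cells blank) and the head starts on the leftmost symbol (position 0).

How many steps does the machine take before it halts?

P | ___[2]1____   read 2 → write 1, move right, go to P
P | ___1[1]____   read 1 → write _, move right, go to R
R | ___1_[_]___   read _ → write 1, move right, go to P
P | ___1_1[_]__   read _ → write 1, move left, go to Q
Q | ___1_[1]1__   read 1 → write _, move left, go to P
P | ___1[_]_1__   read _ → write 1, move left, go to Q
Q | ___[1]1_1__   read 1 → write _, move left, go to P
P | __[_]_1_1__   read _ → write 1, move left, go to Q
Q | _[_]1_1_1__   read _ → write 2, move right, go to P
P | _2[1]_1_1__   read 1 → write _, move right, go to R
R | _2_[_]1_1__   read _ → write 1, move right, go to P
P | _2_1[1]_1__   read 1 → write _, move right, go to R
R | _2_1_[_]1__   read _ → write 1, move right, go to P
P | _2_1_1[1]__   read 1 → write _, move right, go to R
R | _2_1_1_[_]_   read _ → write 1, move right, go to P
P | _2_1_1_1[_]   read _ → write 1, move left, go to Q
Q | _2_1_1_[1]1   read 1 → write _, move left, go to P
P | _2_1_1[_]_1   read _ → write 1, move left, go to Q
Q | _2_1_[1]1_1   read 1 → write _, move left, go to P
P | _2_1[_]_1_1   read _ → write 1, move left, go to Q
Q | _2_[1]1_1_1   read 1 → write _, move left, go to P
P | _2[_]_1_1_1   read _ → write 1, move left, go to Q
Q | _[2]1_1_1_1   read 2 → write 1, move left, go to R
R | [_]11_1_1_1   read _ → write 1, move right, go to P
P | 1[1]1_1_1_1   read 1 → write _, move right, go to R
R | 1_[1]_1_1_1   read 1 → write 2, move right, go to H
H | 1_2[_]1_1_1
M halts after 26 transitions.

26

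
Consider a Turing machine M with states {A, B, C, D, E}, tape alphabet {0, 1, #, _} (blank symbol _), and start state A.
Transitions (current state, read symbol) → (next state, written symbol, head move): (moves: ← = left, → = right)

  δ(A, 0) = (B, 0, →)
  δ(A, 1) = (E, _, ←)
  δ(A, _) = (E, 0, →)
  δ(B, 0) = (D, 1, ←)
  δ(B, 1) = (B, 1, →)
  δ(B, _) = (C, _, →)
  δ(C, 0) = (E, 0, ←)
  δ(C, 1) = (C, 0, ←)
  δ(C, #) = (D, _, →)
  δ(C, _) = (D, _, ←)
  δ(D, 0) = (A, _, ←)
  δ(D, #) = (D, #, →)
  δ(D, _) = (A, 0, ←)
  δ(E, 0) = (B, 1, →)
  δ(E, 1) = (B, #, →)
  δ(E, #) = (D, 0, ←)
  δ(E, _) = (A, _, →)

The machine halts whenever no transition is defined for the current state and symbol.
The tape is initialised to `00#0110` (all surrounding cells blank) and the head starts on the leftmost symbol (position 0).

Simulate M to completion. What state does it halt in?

A | _[0]0#0110   read 0 → write 0, move →, go to B
B | _0[0]#0110   read 0 → write 1, move ←, go to D
D | _[0]1#0110   read 0 → write _, move ←, go to A
A | [_]_1#0110   read _ → write 0, move →, go to E
E | 0[_]1#0110   read _ → write _, move →, go to A
A | 0_[1]#0110   read 1 → write _, move ←, go to E
E | 0[_]_#0110   read _ → write _, move →, go to A
A | 0_[_]#0110   read _ → write 0, move →, go to E
E | 0_0[#]0110   read # → write 0, move ←, go to D
D | 0_[0]00110   read 0 → write _, move ←, go to A
A | 0[_]_00110   read _ → write 0, move →, go to E
E | 00[_]00110   read _ → write _, move →, go to A
A | 00_[0]0110   read 0 → write 0, move →, go to B
B | 00_0[0]110   read 0 → write 1, move ←, go to D
D | 00_[0]1110   read 0 → write _, move ←, go to A
A | 00[_]_1110   read _ → write 0, move →, go to E
E | 000[_]1110   read _ → write _, move →, go to A
A | 000_[1]110   read 1 → write _, move ←, go to E
E | 000[_]_110   read _ → write _, move →, go to A
A | 000_[_]110   read _ → write 0, move →, go to E
E | 000_0[1]10   read 1 → write #, move →, go to B
B | 000_0#[1]0   read 1 → write 1, move →, go to B
B | 000_0#1[0]   read 0 → write 1, move ←, go to D
D | 000_0#[1]1
No transition is defined for (D, 1); M halts in state D.

D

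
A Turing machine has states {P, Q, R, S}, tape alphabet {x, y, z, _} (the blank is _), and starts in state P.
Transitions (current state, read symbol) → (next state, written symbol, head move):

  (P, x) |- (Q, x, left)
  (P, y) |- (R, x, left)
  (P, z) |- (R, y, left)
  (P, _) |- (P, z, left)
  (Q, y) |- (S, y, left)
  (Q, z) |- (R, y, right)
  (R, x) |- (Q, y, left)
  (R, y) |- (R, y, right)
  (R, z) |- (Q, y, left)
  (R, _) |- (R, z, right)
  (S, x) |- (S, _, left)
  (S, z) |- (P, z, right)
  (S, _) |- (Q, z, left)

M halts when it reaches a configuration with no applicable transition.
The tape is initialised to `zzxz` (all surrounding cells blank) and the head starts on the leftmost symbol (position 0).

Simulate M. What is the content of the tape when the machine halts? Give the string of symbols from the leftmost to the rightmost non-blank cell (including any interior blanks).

yxyxz

state=P head=0 tape=__[z]zxz   (P,z)→(R,y,left)
state=R head=-1 tape=_[_]yzxz   (R,_)→(R,z,right)
state=R head=0 tape=_z[y]zxz   (R,y)→(R,y,right)
state=R head=1 tape=_zy[z]xz   (R,z)→(Q,y,left)
state=Q head=0 tape=_z[y]yxz   (Q,y)→(S,y,left)
state=S head=-1 tape=_[z]yyxz   (S,z)→(P,z,right)
state=P head=0 tape=_z[y]yxz   (P,y)→(R,x,left)
state=R head=-1 tape=_[z]xyxz   (R,z)→(Q,y,left)
state=Q head=-2 tape=[_]yxyxz
The non-blank tape span at halt is yxyxz.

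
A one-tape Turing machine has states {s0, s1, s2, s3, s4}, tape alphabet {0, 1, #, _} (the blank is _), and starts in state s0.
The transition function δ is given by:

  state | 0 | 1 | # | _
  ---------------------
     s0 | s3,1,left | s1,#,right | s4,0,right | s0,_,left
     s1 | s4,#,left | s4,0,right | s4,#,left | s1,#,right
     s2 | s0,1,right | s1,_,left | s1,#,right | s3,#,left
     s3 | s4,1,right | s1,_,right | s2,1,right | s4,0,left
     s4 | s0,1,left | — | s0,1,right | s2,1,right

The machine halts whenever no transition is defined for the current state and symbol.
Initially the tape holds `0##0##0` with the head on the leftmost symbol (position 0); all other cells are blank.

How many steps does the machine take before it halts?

s0 | __[0]##0##0   read 0 → write 1, move left, go to s3
s3 | _[_]1##0##0   read _ → write 0, move left, go to s4
s4 | [_]01##0##0   read _ → write 1, move right, go to s2
s2 | 1[0]1##0##0   read 0 → write 1, move right, go to s0
s0 | 11[1]##0##0   read 1 → write #, move right, go to s1
s1 | 11#[#]#0##0   read # → write #, move left, go to s4
s4 | 11[#]##0##0   read # → write 1, move right, go to s0
s0 | 111[#]#0##0   read # → write 0, move right, go to s4
s4 | 1110[#]0##0   read # → write 1, move right, go to s0
s0 | 11101[0]##0   read 0 → write 1, move left, go to s3
s3 | 1110[1]1##0   read 1 → write _, move right, go to s1
s1 | 1110_[1]##0   read 1 → write 0, move right, go to s4
s4 | 1110_0[#]#0   read # → write 1, move right, go to s0
s0 | 1110_01[#]0   read # → write 0, move right, go to s4
s4 | 1110_010[0]   read 0 → write 1, move left, go to s0
s0 | 1110_01[0]1   read 0 → write 1, move left, go to s3
s3 | 1110_0[1]11   read 1 → write _, move right, go to s1
s1 | 1110_0_[1]1   read 1 → write 0, move right, go to s4
s4 | 1110_0_0[1]
M halts after 18 transitions.

18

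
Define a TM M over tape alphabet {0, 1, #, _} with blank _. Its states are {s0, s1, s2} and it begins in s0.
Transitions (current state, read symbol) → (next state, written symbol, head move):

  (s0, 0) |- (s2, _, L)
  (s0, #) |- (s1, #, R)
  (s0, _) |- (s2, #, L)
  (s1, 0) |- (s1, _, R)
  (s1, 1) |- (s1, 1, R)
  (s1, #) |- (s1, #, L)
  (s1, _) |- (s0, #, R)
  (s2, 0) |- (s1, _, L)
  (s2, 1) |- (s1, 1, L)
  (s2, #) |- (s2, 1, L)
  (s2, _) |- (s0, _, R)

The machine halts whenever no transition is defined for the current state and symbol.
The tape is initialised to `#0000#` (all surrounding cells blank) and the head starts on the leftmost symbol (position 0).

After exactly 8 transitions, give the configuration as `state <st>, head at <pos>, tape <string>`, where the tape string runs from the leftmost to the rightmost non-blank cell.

s0 | [#]0000#_   read # → write #, move R, go to s1
s1 | #[0]000#_   read 0 → write _, move R, go to s1
s1 | #_[0]00#_   read 0 → write _, move R, go to s1
s1 | #__[0]0#_   read 0 → write _, move R, go to s1
s1 | #___[0]#_   read 0 → write _, move R, go to s1
s1 | #____[#]_   read # → write #, move L, go to s1
s1 | #___[_]#_   read _ → write #, move R, go to s0
s0 | #___#[#]_   read # → write #, move R, go to s1
s1 | #___##[_]
After 8 steps: state s1, head at 6, tape #___##.

state s1, head at 6, tape #___##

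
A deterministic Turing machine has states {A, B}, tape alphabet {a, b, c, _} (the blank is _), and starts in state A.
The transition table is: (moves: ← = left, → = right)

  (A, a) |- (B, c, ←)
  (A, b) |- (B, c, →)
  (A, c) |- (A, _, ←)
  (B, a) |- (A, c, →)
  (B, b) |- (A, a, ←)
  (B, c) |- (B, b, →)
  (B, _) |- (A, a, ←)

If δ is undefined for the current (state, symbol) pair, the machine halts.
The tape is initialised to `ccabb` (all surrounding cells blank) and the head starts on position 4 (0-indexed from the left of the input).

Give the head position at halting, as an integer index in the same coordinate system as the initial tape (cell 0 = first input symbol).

6

state=A head=4 tape=ccab[b]__   (A,b)→(B,c,→)
state=B head=5 tape=ccabc[_]_   (B,_)→(A,a,←)
state=A head=4 tape=ccab[c]a_   (A,c)→(A,_,←)
state=A head=3 tape=cca[b]_a_   (A,b)→(B,c,→)
state=B head=4 tape=ccac[_]a_   (B,_)→(A,a,←)
state=A head=3 tape=cca[c]aa_   (A,c)→(A,_,←)
state=A head=2 tape=cc[a]_aa_   (A,a)→(B,c,←)
state=B head=1 tape=c[c]c_aa_   (B,c)→(B,b,→)
state=B head=2 tape=cb[c]_aa_   (B,c)→(B,b,→)
state=B head=3 tape=cbb[_]aa_   (B,_)→(A,a,←)
state=A head=2 tape=cb[b]aaa_   (A,b)→(B,c,→)
state=B head=3 tape=cbc[a]aa_   (B,a)→(A,c,→)
state=A head=4 tape=cbcc[a]a_   (A,a)→(B,c,←)
state=B head=3 tape=cbc[c]ca_   (B,c)→(B,b,→)
state=B head=4 tape=cbcb[c]a_   (B,c)→(B,b,→)
state=B head=5 tape=cbcbb[a]_   (B,a)→(A,c,→)
state=A head=6 tape=cbcbbc[_]
At halt the head is at cell 6.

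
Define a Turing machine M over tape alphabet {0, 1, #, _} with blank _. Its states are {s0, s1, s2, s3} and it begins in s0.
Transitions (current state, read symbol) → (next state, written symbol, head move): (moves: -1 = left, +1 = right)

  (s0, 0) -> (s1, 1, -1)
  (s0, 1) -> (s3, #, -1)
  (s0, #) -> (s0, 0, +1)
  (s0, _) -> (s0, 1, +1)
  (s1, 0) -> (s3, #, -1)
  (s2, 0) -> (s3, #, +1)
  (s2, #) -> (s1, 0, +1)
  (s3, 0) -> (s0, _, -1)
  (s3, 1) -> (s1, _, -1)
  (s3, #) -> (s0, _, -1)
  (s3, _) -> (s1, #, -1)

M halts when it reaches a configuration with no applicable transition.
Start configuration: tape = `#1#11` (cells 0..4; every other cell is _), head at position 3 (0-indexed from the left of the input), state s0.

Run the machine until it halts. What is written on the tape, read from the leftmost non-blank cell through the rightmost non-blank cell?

state=s0 head=3 tape=__#1#[1]1   (s0,1)→(s3,#,-1)
state=s3 head=2 tape=__#1[#]#1   (s3,#)→(s0,_,-1)
state=s0 head=1 tape=__#[1]_#1   (s0,1)→(s3,#,-1)
state=s3 head=0 tape=__[#]#_#1   (s3,#)→(s0,_,-1)
state=s0 head=-1 tape=_[_]_#_#1   (s0,_)→(s0,1,+1)
state=s0 head=0 tape=_1[_]#_#1   (s0,_)→(s0,1,+1)
state=s0 head=1 tape=_11[#]_#1   (s0,#)→(s0,0,+1)
state=s0 head=2 tape=_110[_]#1   (s0,_)→(s0,1,+1)
state=s0 head=3 tape=_1101[#]1   (s0,#)→(s0,0,+1)
state=s0 head=4 tape=_11010[1]   (s0,1)→(s3,#,-1)
state=s3 head=3 tape=_1101[0]#   (s3,0)→(s0,_,-1)
state=s0 head=2 tape=_110[1]_#   (s0,1)→(s3,#,-1)
state=s3 head=1 tape=_11[0]#_#   (s3,0)→(s0,_,-1)
state=s0 head=0 tape=_1[1]_#_#   (s0,1)→(s3,#,-1)
state=s3 head=-1 tape=_[1]#_#_#   (s3,1)→(s1,_,-1)
state=s1 head=-2 tape=[_]_#_#_#
The non-blank tape span at halt is #_#_#.

#_#_#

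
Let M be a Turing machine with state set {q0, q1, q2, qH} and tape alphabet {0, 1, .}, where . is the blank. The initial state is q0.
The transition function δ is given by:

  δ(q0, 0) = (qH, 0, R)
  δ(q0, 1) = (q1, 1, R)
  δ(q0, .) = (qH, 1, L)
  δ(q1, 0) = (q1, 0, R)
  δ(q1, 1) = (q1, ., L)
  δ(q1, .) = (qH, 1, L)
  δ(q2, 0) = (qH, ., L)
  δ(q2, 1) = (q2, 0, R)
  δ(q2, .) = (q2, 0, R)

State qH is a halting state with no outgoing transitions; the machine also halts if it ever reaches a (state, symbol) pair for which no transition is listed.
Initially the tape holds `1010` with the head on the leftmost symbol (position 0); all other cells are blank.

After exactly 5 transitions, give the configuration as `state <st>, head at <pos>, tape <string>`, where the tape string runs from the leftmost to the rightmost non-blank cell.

state qH, head at 1, tape 1010

state=q0 head=0 tape=[1]010   (q0,1)→(q1,1,R)
state=q1 head=1 tape=1[0]10   (q1,0)→(q1,0,R)
state=q1 head=2 tape=10[1]0   (q1,1)→(q1,.,L)
state=q1 head=1 tape=1[0].0   (q1,0)→(q1,0,R)
state=q1 head=2 tape=10[.]0   (q1,.)→(qH,1,L)
state=qH head=1 tape=1[0]10
After 5 steps: state qH, head at 1, tape 1010.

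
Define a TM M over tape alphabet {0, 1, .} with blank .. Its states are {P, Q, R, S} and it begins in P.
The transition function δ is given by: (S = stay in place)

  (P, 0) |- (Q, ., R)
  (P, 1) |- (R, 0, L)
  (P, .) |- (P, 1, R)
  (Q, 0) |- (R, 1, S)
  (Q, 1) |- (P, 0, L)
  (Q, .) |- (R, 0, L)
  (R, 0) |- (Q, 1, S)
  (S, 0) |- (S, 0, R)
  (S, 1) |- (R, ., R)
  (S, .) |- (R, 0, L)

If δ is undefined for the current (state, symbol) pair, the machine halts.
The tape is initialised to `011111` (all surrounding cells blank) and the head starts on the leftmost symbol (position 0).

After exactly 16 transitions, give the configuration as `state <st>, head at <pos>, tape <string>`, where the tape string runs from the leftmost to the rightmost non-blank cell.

state=P head=0 tape=[0]11111.   (P,0)→(Q,.,R)
state=Q head=1 tape=.[1]1111.   (Q,1)→(P,0,L)
state=P head=0 tape=[.]01111.   (P,.)→(P,1,R)
state=P head=1 tape=1[0]1111.   (P,0)→(Q,.,R)
state=Q head=2 tape=1.[1]111.   (Q,1)→(P,0,L)
state=P head=1 tape=1[.]0111.   (P,.)→(P,1,R)
state=P head=2 tape=11[0]111.   (P,0)→(Q,.,R)
state=Q head=3 tape=11.[1]11.   (Q,1)→(P,0,L)
state=P head=2 tape=11[.]011.   (P,.)→(P,1,R)
state=P head=3 tape=111[0]11.   (P,0)→(Q,.,R)
state=Q head=4 tape=111.[1]1.   (Q,1)→(P,0,L)
state=P head=3 tape=111[.]01.   (P,.)→(P,1,R)
state=P head=4 tape=1111[0]1.   (P,0)→(Q,.,R)
state=Q head=5 tape=1111.[1].   (Q,1)→(P,0,L)
state=P head=4 tape=1111[.]0.   (P,.)→(P,1,R)
state=P head=5 tape=11111[0].   (P,0)→(Q,.,R)
state=Q head=6 tape=11111.[.]
After 16 steps: state Q, head at 6, tape 11111.

state Q, head at 6, tape 11111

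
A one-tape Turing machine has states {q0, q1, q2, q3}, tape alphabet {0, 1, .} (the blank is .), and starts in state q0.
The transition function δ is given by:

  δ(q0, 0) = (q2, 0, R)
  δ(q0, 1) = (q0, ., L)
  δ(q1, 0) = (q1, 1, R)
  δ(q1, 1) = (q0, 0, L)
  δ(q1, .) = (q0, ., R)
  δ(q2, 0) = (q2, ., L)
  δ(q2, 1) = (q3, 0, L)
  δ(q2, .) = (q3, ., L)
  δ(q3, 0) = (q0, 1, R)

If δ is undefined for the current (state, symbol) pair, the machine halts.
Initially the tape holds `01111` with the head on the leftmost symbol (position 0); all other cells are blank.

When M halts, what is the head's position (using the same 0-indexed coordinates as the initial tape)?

5

state=q0 head=0 tape=[0]1111.   (q0,0)→(q2,0,R)
state=q2 head=1 tape=0[1]111.   (q2,1)→(q3,0,L)
state=q3 head=0 tape=[0]0111.   (q3,0)→(q0,1,R)
state=q0 head=1 tape=1[0]111.   (q0,0)→(q2,0,R)
state=q2 head=2 tape=10[1]11.   (q2,1)→(q3,0,L)
state=q3 head=1 tape=1[0]011.   (q3,0)→(q0,1,R)
state=q0 head=2 tape=11[0]11.   (q0,0)→(q2,0,R)
state=q2 head=3 tape=110[1]1.   (q2,1)→(q3,0,L)
state=q3 head=2 tape=11[0]01.   (q3,0)→(q0,1,R)
state=q0 head=3 tape=111[0]1.   (q0,0)→(q2,0,R)
state=q2 head=4 tape=1110[1].   (q2,1)→(q3,0,L)
state=q3 head=3 tape=111[0]0.   (q3,0)→(q0,1,R)
state=q0 head=4 tape=1111[0].   (q0,0)→(q2,0,R)
state=q2 head=5 tape=11110[.]   (q2,.)→(q3,.,L)
state=q3 head=4 tape=1111[0].   (q3,0)→(q0,1,R)
state=q0 head=5 tape=11111[.]
At halt the head is at cell 5.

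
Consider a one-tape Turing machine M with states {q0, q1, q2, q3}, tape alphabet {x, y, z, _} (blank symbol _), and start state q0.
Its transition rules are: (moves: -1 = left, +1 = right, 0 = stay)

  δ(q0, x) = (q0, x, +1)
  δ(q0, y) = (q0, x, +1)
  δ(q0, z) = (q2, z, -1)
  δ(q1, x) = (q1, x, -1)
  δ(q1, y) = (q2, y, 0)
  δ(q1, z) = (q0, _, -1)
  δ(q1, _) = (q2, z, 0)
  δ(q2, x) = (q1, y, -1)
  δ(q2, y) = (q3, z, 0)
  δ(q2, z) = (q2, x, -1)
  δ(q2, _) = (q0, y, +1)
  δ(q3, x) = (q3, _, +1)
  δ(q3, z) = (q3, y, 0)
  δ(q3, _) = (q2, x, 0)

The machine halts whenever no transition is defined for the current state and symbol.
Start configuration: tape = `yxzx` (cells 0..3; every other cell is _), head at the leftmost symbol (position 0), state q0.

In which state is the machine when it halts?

state=q0 head=0 tape=__[y]xzx   (q0,y)→(q0,x,+1)
state=q0 head=1 tape=__x[x]zx   (q0,x)→(q0,x,+1)
state=q0 head=2 tape=__xx[z]x   (q0,z)→(q2,z,-1)
state=q2 head=1 tape=__x[x]zx   (q2,x)→(q1,y,-1)
state=q1 head=0 tape=__[x]yzx   (q1,x)→(q1,x,-1)
state=q1 head=-1 tape=_[_]xyzx   (q1,_)→(q2,z,0)
state=q2 head=-1 tape=_[z]xyzx   (q2,z)→(q2,x,-1)
state=q2 head=-2 tape=[_]xxyzx   (q2,_)→(q0,y,+1)
state=q0 head=-1 tape=y[x]xyzx   (q0,x)→(q0,x,+1)
state=q0 head=0 tape=yx[x]yzx   (q0,x)→(q0,x,+1)
state=q0 head=1 tape=yxx[y]zx   (q0,y)→(q0,x,+1)
state=q0 head=2 tape=yxxx[z]x   (q0,z)→(q2,z,-1)
state=q2 head=1 tape=yxx[x]zx   (q2,x)→(q1,y,-1)
state=q1 head=0 tape=yx[x]yzx   (q1,x)→(q1,x,-1)
state=q1 head=-1 tape=y[x]xyzx   (q1,x)→(q1,x,-1)
state=q1 head=-2 tape=[y]xxyzx   (q1,y)→(q2,y,0)
state=q2 head=-2 tape=[y]xxyzx   (q2,y)→(q3,z,0)
state=q3 head=-2 tape=[z]xxyzx   (q3,z)→(q3,y,0)
state=q3 head=-2 tape=[y]xxyzx
No transition is defined for (q3, y); M halts in state q3.

q3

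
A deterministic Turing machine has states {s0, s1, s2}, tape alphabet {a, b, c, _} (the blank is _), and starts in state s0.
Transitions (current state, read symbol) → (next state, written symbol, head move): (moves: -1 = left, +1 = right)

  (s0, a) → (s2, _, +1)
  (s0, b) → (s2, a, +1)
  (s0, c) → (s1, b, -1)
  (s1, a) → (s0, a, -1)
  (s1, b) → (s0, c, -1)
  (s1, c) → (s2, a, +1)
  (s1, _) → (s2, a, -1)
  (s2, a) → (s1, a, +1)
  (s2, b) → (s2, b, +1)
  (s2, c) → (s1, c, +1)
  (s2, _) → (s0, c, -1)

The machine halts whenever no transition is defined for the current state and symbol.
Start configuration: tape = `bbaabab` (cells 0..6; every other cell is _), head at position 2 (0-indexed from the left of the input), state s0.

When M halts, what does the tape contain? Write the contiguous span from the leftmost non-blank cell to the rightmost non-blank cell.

s0 | _bb[a]abab   read a → write _, move +1, go to s2
s2 | _bb_[a]bab   read a → write a, move +1, go to s1
s1 | _bb_a[b]ab   read b → write c, move -1, go to s0
s0 | _bb_[a]cab   read a → write _, move +1, go to s2
s2 | _bb__[c]ab   read c → write c, move +1, go to s1
s1 | _bb__c[a]b   read a → write a, move -1, go to s0
s0 | _bb__[c]ab   read c → write b, move -1, go to s1
s1 | _bb_[_]bab   read _ → write a, move -1, go to s2
s2 | _bb[_]abab   read _ → write c, move -1, go to s0
s0 | _b[b]cabab   read b → write a, move +1, go to s2
s2 | _ba[c]abab   read c → write c, move +1, go to s1
s1 | _bac[a]bab   read a → write a, move -1, go to s0
s0 | _ba[c]abab   read c → write b, move -1, go to s1
s1 | _b[a]babab   read a → write a, move -1, go to s0
s0 | _[b]ababab   read b → write a, move +1, go to s2
s2 | _a[a]babab   read a → write a, move +1, go to s1
s1 | _aa[b]abab   read b → write c, move -1, go to s0
s0 | _a[a]cabab   read a → write _, move +1, go to s2
s2 | _a_[c]abab   read c → write c, move +1, go to s1
s1 | _a_c[a]bab   read a → write a, move -1, go to s0
s0 | _a_[c]abab   read c → write b, move -1, go to s1
s1 | _a[_]babab   read _ → write a, move -1, go to s2
s2 | _[a]ababab   read a → write a, move +1, go to s1
s1 | _a[a]babab   read a → write a, move -1, go to s0
s0 | _[a]ababab   read a → write _, move +1, go to s2
s2 | __[a]babab   read a → write a, move +1, go to s1
s1 | __a[b]abab   read b → write c, move -1, go to s0
s0 | __[a]cabab   read a → write _, move +1, go to s2
s2 | ___[c]abab   read c → write c, move +1, go to s1
s1 | ___c[a]bab   read a → write a, move -1, go to s0
s0 | ___[c]abab   read c → write b, move -1, go to s1
s1 | __[_]babab   read _ → write a, move -1, go to s2
s2 | _[_]ababab   read _ → write c, move -1, go to s0
s0 | [_]cababab
The non-blank tape span at halt is cababab.

cababab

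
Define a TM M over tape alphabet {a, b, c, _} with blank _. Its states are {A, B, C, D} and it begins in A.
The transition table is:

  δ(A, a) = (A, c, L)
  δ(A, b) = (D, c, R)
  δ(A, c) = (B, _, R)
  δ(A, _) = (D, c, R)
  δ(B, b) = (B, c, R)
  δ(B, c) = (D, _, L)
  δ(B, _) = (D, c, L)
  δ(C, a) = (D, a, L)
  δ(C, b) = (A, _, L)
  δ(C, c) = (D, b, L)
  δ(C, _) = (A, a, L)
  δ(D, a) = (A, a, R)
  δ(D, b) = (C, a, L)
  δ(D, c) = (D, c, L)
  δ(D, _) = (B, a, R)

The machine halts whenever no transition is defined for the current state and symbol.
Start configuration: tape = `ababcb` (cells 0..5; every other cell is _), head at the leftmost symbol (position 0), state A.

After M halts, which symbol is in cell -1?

a

A | __[a]babcb   read a → write c, move L, go to A
A | _[_]cbabcb   read _ → write c, move R, go to D
D | _c[c]babcb   read c → write c, move L, go to D
D | _[c]cbabcb   read c → write c, move L, go to D
D | [_]ccbabcb   read _ → write a, move R, go to B
B | a[c]cbabcb   read c → write _, move L, go to D
D | [a]_cbabcb   read a → write a, move R, go to A
A | a[_]cbabcb   read _ → write c, move R, go to D
D | ac[c]babcb   read c → write c, move L, go to D
D | a[c]cbabcb   read c → write c, move L, go to D
D | [a]ccbabcb   read a → write a, move R, go to A
A | a[c]cbabcb   read c → write _, move R, go to B
B | a_[c]babcb   read c → write _, move L, go to D
D | a[_]_babcb   read _ → write a, move R, go to B
B | aa[_]babcb   read _ → write c, move L, go to D
D | a[a]cbabcb   read a → write a, move R, go to A
A | aa[c]babcb   read c → write _, move R, go to B
B | aa_[b]abcb   read b → write c, move R, go to B
B | aa_c[a]bcb
Cell -1 holds a when M halts.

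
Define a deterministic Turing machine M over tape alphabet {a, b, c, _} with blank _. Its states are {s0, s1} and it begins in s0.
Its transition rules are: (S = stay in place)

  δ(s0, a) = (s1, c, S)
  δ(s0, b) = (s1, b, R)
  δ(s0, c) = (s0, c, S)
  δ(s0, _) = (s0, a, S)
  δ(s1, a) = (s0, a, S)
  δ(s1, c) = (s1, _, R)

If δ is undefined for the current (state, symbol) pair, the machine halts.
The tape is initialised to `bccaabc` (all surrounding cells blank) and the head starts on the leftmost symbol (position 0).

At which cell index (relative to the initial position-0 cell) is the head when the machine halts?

state=s0 head=0 tape=[b]ccaabc   (s0,b)→(s1,b,R)
state=s1 head=1 tape=b[c]caabc   (s1,c)→(s1,_,R)
state=s1 head=2 tape=b_[c]aabc   (s1,c)→(s1,_,R)
state=s1 head=3 tape=b__[a]abc   (s1,a)→(s0,a,S)
state=s0 head=3 tape=b__[a]abc   (s0,a)→(s1,c,S)
state=s1 head=3 tape=b__[c]abc   (s1,c)→(s1,_,R)
state=s1 head=4 tape=b___[a]bc   (s1,a)→(s0,a,S)
state=s0 head=4 tape=b___[a]bc   (s0,a)→(s1,c,S)
state=s1 head=4 tape=b___[c]bc   (s1,c)→(s1,_,R)
state=s1 head=5 tape=b____[b]c
At halt the head is at cell 5.

5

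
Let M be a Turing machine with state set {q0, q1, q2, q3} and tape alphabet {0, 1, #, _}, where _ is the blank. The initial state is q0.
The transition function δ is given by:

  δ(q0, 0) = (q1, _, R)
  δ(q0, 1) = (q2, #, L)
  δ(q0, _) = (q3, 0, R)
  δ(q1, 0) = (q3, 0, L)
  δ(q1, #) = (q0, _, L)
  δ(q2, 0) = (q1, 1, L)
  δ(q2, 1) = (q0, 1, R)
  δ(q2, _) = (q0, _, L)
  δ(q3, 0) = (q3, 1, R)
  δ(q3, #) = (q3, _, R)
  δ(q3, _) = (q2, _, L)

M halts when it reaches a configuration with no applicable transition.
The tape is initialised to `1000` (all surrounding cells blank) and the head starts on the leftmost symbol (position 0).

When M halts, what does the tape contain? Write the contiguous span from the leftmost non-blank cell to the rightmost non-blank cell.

q0 | ___[1]000   read 1 → write #, move L, go to q2
q2 | __[_]#000   read _ → write _, move L, go to q0
q0 | _[_]_#000   read _ → write 0, move R, go to q3
q3 | _0[_]#000   read _ → write _, move L, go to q2
q2 | _[0]_#000   read 0 → write 1, move L, go to q1
q1 | [_]1_#000
The non-blank tape span at halt is 1_#000.

1_#000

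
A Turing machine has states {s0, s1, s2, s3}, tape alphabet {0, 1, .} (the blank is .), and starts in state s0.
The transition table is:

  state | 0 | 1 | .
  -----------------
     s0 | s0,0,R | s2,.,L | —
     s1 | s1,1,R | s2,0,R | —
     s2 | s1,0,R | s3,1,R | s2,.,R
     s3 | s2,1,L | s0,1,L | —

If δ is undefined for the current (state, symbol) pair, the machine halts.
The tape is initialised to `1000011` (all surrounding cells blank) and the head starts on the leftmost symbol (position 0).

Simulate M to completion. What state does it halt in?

state=s0 head=0 tape=.[1]000011.   (s0,1)→(s2,.,L)
state=s2 head=-1 tape=[.].000011.   (s2,.)→(s2,.,R)
state=s2 head=0 tape=.[.]000011.   (s2,.)→(s2,.,R)
state=s2 head=1 tape=..[0]00011.   (s2,0)→(s1,0,R)
state=s1 head=2 tape=..0[0]0011.   (s1,0)→(s1,1,R)
state=s1 head=3 tape=..01[0]011.   (s1,0)→(s1,1,R)
state=s1 head=4 tape=..011[0]11.   (s1,0)→(s1,1,R)
state=s1 head=5 tape=..0111[1]1.   (s1,1)→(s2,0,R)
state=s2 head=6 tape=..01110[1].   (s2,1)→(s3,1,R)
state=s3 head=7 tape=..011101[.]
No transition is defined for (s3, .); M halts in state s3.

s3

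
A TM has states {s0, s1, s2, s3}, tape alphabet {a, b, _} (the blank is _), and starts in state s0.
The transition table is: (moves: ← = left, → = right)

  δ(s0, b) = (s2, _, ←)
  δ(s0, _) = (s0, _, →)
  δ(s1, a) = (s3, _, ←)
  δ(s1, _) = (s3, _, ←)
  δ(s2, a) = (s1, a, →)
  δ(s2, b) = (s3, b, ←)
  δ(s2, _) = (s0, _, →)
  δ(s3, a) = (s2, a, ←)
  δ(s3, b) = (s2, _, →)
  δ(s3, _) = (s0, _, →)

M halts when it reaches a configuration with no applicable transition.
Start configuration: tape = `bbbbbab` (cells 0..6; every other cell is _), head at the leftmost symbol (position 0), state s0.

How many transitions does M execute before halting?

15

state=s0 head=0 tape=_[b]bbbbab   (s0,b)→(s2,_,←)
state=s2 head=-1 tape=[_]_bbbbab   (s2,_)→(s0,_,→)
state=s0 head=0 tape=_[_]bbbbab   (s0,_)→(s0,_,→)
state=s0 head=1 tape=__[b]bbbab   (s0,b)→(s2,_,←)
state=s2 head=0 tape=_[_]_bbbab   (s2,_)→(s0,_,→)
state=s0 head=1 tape=__[_]bbbab   (s0,_)→(s0,_,→)
state=s0 head=2 tape=___[b]bbab   (s0,b)→(s2,_,←)
state=s2 head=1 tape=__[_]_bbab   (s2,_)→(s0,_,→)
state=s0 head=2 tape=___[_]bbab   (s0,_)→(s0,_,→)
state=s0 head=3 tape=____[b]bab   (s0,b)→(s2,_,←)
state=s2 head=2 tape=___[_]_bab   (s2,_)→(s0,_,→)
state=s0 head=3 tape=____[_]bab   (s0,_)→(s0,_,→)
state=s0 head=4 tape=_____[b]ab   (s0,b)→(s2,_,←)
state=s2 head=3 tape=____[_]_ab   (s2,_)→(s0,_,→)
state=s0 head=4 tape=_____[_]ab   (s0,_)→(s0,_,→)
state=s0 head=5 tape=______[a]b
M halts after 15 transitions.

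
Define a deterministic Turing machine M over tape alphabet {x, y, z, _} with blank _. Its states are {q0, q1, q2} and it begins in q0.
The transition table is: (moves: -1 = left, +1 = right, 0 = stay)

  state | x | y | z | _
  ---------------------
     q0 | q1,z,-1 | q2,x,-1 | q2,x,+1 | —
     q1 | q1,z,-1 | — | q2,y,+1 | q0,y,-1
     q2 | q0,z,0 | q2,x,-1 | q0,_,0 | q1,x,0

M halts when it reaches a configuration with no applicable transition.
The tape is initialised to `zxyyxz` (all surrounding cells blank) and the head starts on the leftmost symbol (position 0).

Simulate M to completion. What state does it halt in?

q0 | [z]xyyxz   read z → write x, move +1, go to q2
q2 | x[x]yyxz   read x → write z, move 0, go to q0
q0 | x[z]yyxz   read z → write x, move +1, go to q2
q2 | xx[y]yxz   read y → write x, move -1, go to q2
q2 | x[x]xyxz   read x → write z, move 0, go to q0
q0 | x[z]xyxz   read z → write x, move +1, go to q2
q2 | xx[x]yxz   read x → write z, move 0, go to q0
q0 | xx[z]yxz   read z → write x, move +1, go to q2
q2 | xxx[y]xz   read y → write x, move -1, go to q2
q2 | xx[x]xxz   read x → write z, move 0, go to q0
q0 | xx[z]xxz   read z → write x, move +1, go to q2
q2 | xxx[x]xz   read x → write z, move 0, go to q0
q0 | xxx[z]xz   read z → write x, move +1, go to q2
q2 | xxxx[x]z   read x → write z, move 0, go to q0
q0 | xxxx[z]z   read z → write x, move +1, go to q2
q2 | xxxxx[z]   read z → write _, move 0, go to q0
q0 | xxxxx[_]
No transition is defined for (q0, _); M halts in state q0.

q0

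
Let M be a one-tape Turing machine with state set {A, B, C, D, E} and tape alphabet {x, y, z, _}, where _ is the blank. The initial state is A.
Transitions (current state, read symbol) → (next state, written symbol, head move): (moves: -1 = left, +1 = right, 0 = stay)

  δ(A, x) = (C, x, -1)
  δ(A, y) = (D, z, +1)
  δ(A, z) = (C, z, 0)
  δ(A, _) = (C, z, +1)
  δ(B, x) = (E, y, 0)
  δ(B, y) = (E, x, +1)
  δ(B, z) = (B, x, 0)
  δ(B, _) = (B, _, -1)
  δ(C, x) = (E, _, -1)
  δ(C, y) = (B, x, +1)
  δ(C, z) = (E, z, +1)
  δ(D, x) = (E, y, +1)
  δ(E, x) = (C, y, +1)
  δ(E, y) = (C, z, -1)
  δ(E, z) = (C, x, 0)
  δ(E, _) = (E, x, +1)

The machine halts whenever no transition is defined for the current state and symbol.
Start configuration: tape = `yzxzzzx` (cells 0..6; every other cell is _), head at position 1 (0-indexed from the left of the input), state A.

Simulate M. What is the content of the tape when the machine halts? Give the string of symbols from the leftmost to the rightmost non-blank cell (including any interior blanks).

z____zx

state=A head=1 tape=_y[z]xzzzx   (A,z)→(C,z,0)
state=C head=1 tape=_y[z]xzzzx   (C,z)→(E,z,+1)
state=E head=2 tape=_yz[x]zzzx   (E,x)→(C,y,+1)
state=C head=3 tape=_yzy[z]zzx   (C,z)→(E,z,+1)
state=E head=4 tape=_yzyz[z]zx   (E,z)→(C,x,0)
state=C head=4 tape=_yzyz[x]zx   (C,x)→(E,_,-1)
state=E head=3 tape=_yzy[z]_zx   (E,z)→(C,x,0)
state=C head=3 tape=_yzy[x]_zx   (C,x)→(E,_,-1)
state=E head=2 tape=_yz[y]__zx   (E,y)→(C,z,-1)
state=C head=1 tape=_y[z]z__zx   (C,z)→(E,z,+1)
state=E head=2 tape=_yz[z]__zx   (E,z)→(C,x,0)
state=C head=2 tape=_yz[x]__zx   (C,x)→(E,_,-1)
state=E head=1 tape=_y[z]___zx   (E,z)→(C,x,0)
state=C head=1 tape=_y[x]___zx   (C,x)→(E,_,-1)
state=E head=0 tape=_[y]____zx   (E,y)→(C,z,-1)
state=C head=-1 tape=[_]z____zx
The non-blank tape span at halt is z____zx.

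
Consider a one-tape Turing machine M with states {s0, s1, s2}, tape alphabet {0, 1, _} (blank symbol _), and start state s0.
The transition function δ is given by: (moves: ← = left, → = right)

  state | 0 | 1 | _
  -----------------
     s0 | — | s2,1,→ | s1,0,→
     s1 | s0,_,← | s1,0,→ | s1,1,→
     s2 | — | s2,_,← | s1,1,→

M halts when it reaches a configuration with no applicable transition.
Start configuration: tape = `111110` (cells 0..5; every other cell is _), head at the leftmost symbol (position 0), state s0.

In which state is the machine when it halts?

s0

s0 | _[1]11110   read 1 → write 1, move →, go to s2
s2 | _1[1]1110   read 1 → write _, move ←, go to s2
s2 | _[1]_1110   read 1 → write _, move ←, go to s2
s2 | [_]__1110   read _ → write 1, move →, go to s1
s1 | 1[_]_1110   read _ → write 1, move →, go to s1
s1 | 11[_]1110   read _ → write 1, move →, go to s1
s1 | 111[1]110   read 1 → write 0, move →, go to s1
s1 | 1110[1]10   read 1 → write 0, move →, go to s1
s1 | 11100[1]0   read 1 → write 0, move →, go to s1
s1 | 111000[0]   read 0 → write _, move ←, go to s0
s0 | 11100[0]_
No transition is defined for (s0, 0); M halts in state s0.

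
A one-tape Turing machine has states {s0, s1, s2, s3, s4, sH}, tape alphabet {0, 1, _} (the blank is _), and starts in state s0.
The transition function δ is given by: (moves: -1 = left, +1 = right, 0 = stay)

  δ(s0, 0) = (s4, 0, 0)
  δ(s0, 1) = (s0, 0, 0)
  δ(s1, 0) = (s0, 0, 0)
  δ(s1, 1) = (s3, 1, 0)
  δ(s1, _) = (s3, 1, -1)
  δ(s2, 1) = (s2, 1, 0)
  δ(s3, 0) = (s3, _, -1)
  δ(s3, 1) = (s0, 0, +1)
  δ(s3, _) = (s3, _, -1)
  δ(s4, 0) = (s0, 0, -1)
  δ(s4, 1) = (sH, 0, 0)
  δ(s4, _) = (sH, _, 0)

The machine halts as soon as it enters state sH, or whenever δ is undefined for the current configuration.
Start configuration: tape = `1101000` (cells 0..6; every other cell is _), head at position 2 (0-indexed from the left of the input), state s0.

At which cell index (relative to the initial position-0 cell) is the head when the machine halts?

s0 | _11[0]1000   read 0 → write 0, move 0, go to s4
s4 | _11[0]1000   read 0 → write 0, move -1, go to s0
s0 | _1[1]01000   read 1 → write 0, move 0, go to s0
s0 | _1[0]01000   read 0 → write 0, move 0, go to s4
s4 | _1[0]01000   read 0 → write 0, move -1, go to s0
s0 | _[1]001000   read 1 → write 0, move 0, go to s0
s0 | _[0]001000   read 0 → write 0, move 0, go to s4
s4 | _[0]001000   read 0 → write 0, move -1, go to s0
s0 | [_]0001000
At halt the head is at cell -1.

-1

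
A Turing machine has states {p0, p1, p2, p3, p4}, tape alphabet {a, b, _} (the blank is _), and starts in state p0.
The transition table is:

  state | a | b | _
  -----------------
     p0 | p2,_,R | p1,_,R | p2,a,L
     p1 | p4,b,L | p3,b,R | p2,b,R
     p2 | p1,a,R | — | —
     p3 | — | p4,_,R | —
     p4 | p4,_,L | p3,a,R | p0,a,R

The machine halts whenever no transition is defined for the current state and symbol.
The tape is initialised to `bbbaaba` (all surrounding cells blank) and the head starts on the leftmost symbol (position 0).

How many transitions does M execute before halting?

10

state=p0 head=0 tape=[b]bbaaba   (p0,b)→(p1,_,R)
state=p1 head=1 tape=_[b]baaba   (p1,b)→(p3,b,R)
state=p3 head=2 tape=_b[b]aaba   (p3,b)→(p4,_,R)
state=p4 head=3 tape=_b_[a]aba   (p4,a)→(p4,_,L)
state=p4 head=2 tape=_b[_]_aba   (p4,_)→(p0,a,R)
state=p0 head=3 tape=_ba[_]aba   (p0,_)→(p2,a,L)
state=p2 head=2 tape=_b[a]aaba   (p2,a)→(p1,a,R)
state=p1 head=3 tape=_ba[a]aba   (p1,a)→(p4,b,L)
state=p4 head=2 tape=_b[a]baba   (p4,a)→(p4,_,L)
state=p4 head=1 tape=_[b]_baba   (p4,b)→(p3,a,R)
state=p3 head=2 tape=_a[_]baba
M halts after 10 transitions.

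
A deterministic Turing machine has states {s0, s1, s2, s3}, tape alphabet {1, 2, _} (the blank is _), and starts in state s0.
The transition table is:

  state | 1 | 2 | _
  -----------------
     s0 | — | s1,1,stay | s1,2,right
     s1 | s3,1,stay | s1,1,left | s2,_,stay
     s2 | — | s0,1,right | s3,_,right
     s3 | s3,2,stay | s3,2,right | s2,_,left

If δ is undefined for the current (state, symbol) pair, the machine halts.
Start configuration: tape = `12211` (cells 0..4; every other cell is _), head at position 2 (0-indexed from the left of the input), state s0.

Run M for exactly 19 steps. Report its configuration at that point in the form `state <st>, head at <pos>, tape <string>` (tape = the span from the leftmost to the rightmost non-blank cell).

state=s0 head=2 tape=12[2]11___   (s0,2)→(s1,1,stay)
state=s1 head=2 tape=12[1]11___   (s1,1)→(s3,1,stay)
state=s3 head=2 tape=12[1]11___   (s3,1)→(s3,2,stay)
state=s3 head=2 tape=12[2]11___   (s3,2)→(s3,2,right)
state=s3 head=3 tape=122[1]1___   (s3,1)→(s3,2,stay)
state=s3 head=3 tape=122[2]1___   (s3,2)→(s3,2,right)
state=s3 head=4 tape=1222[1]___   (s3,1)→(s3,2,stay)
state=s3 head=4 tape=1222[2]___   (s3,2)→(s3,2,right)
state=s3 head=5 tape=12222[_]__   (s3,_)→(s2,_,left)
state=s2 head=4 tape=1222[2]___   (s2,2)→(s0,1,right)
state=s0 head=5 tape=12221[_]__   (s0,_)→(s1,2,right)
state=s1 head=6 tape=122212[_]_   (s1,_)→(s2,_,stay)
state=s2 head=6 tape=122212[_]_   (s2,_)→(s3,_,right)
state=s3 head=7 tape=122212_[_]   (s3,_)→(s2,_,left)
state=s2 head=6 tape=122212[_]_   (s2,_)→(s3,_,right)
state=s3 head=7 tape=122212_[_]   (s3,_)→(s2,_,left)
state=s2 head=6 tape=122212[_]_   (s2,_)→(s3,_,right)
state=s3 head=7 tape=122212_[_]   (s3,_)→(s2,_,left)
state=s2 head=6 tape=122212[_]_   (s2,_)→(s3,_,right)
state=s3 head=7 tape=122212_[_]
After 19 steps: state s3, head at 7, tape 122212.

state s3, head at 7, tape 122212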